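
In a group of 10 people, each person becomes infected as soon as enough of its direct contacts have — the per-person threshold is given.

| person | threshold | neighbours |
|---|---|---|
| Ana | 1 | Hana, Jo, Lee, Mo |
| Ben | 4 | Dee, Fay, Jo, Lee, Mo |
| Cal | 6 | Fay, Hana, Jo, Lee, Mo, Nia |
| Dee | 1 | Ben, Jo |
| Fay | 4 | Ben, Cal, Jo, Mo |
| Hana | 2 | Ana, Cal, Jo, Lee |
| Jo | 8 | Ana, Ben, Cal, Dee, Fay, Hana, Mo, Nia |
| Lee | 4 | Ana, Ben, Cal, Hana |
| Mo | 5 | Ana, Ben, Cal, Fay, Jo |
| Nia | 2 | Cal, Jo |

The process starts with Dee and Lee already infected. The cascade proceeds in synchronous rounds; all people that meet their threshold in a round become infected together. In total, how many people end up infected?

Round 1 — Dee, Lee become infected (initial).
Round 2 — checking thresholds:
  Ana: 1 of 4 neighbours ≥ 1, becomes infected.
  Ben: 2 of 5 neighbours < 4, not yet.
  Cal: 1 of 6 neighbours < 6, not yet.
  Hana: 1 of 4 neighbours < 2, not yet.
  Jo: 1 of 8 neighbours < 8, not yet.
Round 3 — checking thresholds:
  Ben: 2 of 5 neighbours < 4, not yet.
  Cal: 1 of 6 neighbours < 6, not yet.
  Hana: 2 of 4 neighbours ≥ 2, becomes infected.
  Jo: 2 of 8 neighbours < 8, not yet.
  Mo: 1 of 5 neighbours < 5, not yet.
Round 4 — no new infections; cascade stops.

4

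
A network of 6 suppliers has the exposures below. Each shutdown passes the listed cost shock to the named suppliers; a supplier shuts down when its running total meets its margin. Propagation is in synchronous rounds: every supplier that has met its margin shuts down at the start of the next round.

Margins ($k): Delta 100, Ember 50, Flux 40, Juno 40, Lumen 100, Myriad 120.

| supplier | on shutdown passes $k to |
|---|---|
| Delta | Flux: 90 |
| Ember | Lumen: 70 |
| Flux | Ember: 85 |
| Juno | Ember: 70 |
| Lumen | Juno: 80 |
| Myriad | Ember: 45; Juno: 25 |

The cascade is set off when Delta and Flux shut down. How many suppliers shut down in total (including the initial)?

Round 1 — Delta, Flux shut down (initial).
  Ember: +85 → 85 ≥ 50
Round 2 — Ember shuts down.
  Lumen: +70 → 70 < 100
No further shutdowns.

3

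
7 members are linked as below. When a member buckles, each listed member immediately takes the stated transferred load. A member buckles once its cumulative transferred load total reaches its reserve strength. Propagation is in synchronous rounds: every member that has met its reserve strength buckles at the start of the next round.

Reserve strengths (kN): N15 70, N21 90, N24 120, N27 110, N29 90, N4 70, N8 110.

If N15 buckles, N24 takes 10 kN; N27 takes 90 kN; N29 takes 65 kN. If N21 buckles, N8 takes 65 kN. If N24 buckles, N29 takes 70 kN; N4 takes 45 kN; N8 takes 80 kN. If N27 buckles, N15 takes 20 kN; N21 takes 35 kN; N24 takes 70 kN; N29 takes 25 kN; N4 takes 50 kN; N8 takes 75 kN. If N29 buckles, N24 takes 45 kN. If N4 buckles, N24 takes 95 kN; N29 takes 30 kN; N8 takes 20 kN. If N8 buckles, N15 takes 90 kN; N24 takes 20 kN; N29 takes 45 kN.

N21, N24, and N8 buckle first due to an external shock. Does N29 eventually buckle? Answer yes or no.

yes

Round 1 — N21, N24, N8 buckle (initial).
  N15: +90 → 90 ≥ 70
  N29: +70+45 → 115 ≥ 90
  N4: +45 → 45 < 70
Round 2 — N15, N29 buckle.
  N27: +90 → 90 < 110
No further bucklings.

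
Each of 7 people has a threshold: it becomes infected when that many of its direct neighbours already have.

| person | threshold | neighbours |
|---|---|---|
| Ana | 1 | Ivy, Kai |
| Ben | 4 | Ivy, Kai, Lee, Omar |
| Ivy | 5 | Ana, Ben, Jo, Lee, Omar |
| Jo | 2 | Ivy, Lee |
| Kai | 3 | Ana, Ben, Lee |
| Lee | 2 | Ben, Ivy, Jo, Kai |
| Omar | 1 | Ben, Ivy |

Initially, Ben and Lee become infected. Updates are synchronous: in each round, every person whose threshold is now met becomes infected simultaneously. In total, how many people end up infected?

3

Round 1 — Ben, Lee become infected (initial).
Round 2 — checking thresholds:
  Ivy: 2 of 5 neighbours < 5, below threshold.
  Jo: 1 of 2 neighbours < 2, below threshold.
  Kai: 2 of 3 neighbours < 3, below threshold.
  Omar: 1 of 2 neighbours ≥ 1, becomes infected.
Round 3 — no new infections; cascade stops.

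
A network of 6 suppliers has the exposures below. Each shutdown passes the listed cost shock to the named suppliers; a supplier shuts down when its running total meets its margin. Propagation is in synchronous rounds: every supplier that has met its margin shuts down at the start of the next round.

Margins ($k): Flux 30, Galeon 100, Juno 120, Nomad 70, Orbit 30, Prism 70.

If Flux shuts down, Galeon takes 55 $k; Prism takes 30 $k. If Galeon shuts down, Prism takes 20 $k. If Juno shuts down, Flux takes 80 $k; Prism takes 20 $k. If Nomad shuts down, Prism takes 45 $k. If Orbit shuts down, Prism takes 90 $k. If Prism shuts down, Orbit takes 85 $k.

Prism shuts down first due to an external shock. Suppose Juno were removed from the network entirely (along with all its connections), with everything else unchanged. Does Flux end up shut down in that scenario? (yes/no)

With Juno removed:
Round 1 — Prism shuts down (initial).
  Orbit: +85 → 85 ≥ 30
Round 2 — Orbit shuts down.
No further shutdowns.

no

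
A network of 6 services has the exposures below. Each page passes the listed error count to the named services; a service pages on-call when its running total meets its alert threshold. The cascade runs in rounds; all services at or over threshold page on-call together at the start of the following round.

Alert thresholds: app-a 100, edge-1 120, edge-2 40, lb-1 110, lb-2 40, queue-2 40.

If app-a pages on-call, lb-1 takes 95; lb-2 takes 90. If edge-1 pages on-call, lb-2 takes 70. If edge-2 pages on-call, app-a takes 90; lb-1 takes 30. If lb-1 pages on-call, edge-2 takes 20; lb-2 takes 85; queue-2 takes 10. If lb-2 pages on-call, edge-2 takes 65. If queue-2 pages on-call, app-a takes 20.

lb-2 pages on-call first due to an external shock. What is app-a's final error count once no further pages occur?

90

Round 1 — lb-2 pages on-call (initial).
  edge-2: +65 → 65 ≥ 40
Round 2 — edge-2 pages on-call.
  app-a: +90 → 90 < 100
  lb-1: +30 → 30 < 110
No further pages.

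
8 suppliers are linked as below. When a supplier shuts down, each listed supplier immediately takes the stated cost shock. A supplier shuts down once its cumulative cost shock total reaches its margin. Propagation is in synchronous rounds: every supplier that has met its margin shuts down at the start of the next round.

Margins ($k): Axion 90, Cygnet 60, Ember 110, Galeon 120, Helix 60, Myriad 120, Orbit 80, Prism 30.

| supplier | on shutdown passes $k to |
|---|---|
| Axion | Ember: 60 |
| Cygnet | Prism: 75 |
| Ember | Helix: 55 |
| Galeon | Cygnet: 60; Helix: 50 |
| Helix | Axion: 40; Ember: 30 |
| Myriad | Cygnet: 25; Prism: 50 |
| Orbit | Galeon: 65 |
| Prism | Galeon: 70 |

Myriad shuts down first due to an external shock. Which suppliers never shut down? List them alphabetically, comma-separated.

Round 1 — Myriad shuts down (initial).
  Cygnet: +25 → 25 < 60
  Prism: +50 → 50 ≥ 30
Round 2 — Prism shuts down.
  Galeon: +70 → 70 < 120
No further shutdowns.

Axion, Cygnet, Ember, Galeon, Helix, Orbit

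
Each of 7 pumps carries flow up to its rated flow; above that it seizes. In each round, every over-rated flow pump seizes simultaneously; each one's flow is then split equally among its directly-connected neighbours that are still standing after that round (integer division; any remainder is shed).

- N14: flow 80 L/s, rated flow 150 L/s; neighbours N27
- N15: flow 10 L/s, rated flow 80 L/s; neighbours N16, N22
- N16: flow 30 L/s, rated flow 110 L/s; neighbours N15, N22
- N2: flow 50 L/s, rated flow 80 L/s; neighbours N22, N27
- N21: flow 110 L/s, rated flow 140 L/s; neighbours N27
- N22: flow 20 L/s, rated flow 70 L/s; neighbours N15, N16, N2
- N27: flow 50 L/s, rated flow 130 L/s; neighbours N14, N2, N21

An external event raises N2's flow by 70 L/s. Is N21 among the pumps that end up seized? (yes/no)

Round 1 — N2 at 120 > 80. N2 seizes.
  N2 sheds 120 L/s to N22, N27: 60 each.
    N22: 20+60 = 80 > 70
    N27: 50+60 = 110 ≤ 130
Round 2 — N22 seizes.
  N22 sheds 80 L/s to N15, N16: 40 each.
    N15: 10+40 = 50 ≤ 80
    N16: 30+40 = 70 ≤ 110
No further seizures.

no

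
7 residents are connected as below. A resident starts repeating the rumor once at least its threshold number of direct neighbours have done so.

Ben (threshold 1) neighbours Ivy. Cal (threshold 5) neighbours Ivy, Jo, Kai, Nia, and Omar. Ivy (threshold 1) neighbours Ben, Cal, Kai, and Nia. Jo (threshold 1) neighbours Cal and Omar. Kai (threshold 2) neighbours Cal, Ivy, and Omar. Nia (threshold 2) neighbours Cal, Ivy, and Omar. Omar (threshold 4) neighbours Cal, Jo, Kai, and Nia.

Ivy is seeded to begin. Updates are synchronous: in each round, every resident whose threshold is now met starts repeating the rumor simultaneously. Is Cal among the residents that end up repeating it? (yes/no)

Round 1 — Ivy starts repeating the rumor (initial).
Round 2 — checking thresholds:
  Ben: 1 of 1 neighbours ≥ 1, starts repeating the rumor.
  Cal: 1 of 5 neighbours < 5, below threshold.
  Kai: 1 of 3 neighbours < 2, below threshold.
  Nia: 1 of 3 neighbours < 2, below threshold.
Round 3 — no new spreads; cascade stops.

no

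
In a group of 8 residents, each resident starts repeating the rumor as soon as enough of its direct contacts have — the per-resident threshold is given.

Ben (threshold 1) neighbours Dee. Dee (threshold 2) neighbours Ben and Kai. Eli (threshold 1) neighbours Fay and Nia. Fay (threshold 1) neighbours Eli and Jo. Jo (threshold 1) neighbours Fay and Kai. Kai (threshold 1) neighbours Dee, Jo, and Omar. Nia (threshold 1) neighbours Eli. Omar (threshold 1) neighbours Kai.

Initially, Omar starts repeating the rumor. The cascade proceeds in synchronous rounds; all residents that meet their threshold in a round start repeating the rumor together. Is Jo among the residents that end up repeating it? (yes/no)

Round 1 — Omar starts repeating the rumor (initial).
Round 2 — checking thresholds:
  Kai: 1 of 3 neighbours ≥ 1, starts repeating the rumor.
Round 3 — checking thresholds:
  Dee: 1 of 2 neighbours < 2, not yet.
  Jo: 1 of 2 neighbours ≥ 1, starts repeating the rumor.
Round 4 — checking thresholds:
  Dee: 1 of 2 neighbours < 2, not yet.
  Fay: 1 of 2 neighbours ≥ 1, starts repeating the rumor.
Round 5 — checking thresholds:
  Dee: 1 of 2 neighbours < 2, not yet.
  Eli: 1 of 2 neighbours ≥ 1, starts repeating the rumor.
Round 6 — checking thresholds:
  Dee: 1 of 2 neighbours < 2, not yet.
  Nia: 1 of 1 neighbours ≥ 1, starts repeating the rumor.
Round 7 — no new spreads; cascade stops.

yes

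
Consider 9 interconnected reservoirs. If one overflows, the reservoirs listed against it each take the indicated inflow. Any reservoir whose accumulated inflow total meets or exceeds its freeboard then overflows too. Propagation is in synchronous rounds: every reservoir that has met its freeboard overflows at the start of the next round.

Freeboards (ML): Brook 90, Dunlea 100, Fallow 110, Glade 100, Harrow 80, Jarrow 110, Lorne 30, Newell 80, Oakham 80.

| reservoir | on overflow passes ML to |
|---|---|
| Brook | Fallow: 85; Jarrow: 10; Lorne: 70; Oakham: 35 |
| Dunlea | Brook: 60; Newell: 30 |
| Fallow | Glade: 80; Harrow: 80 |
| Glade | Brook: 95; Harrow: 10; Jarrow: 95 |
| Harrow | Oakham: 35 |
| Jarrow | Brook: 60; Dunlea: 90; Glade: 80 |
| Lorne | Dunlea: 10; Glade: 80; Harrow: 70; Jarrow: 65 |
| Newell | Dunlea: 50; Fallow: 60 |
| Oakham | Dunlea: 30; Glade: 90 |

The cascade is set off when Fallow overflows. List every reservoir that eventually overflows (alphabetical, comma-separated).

Round 1 — Fallow overflows (initial).
  Glade: +80 → 80 < 100
  Harrow: +80 → 80 ≥ 80
Round 2 — Harrow overflows.
  Oakham: +35 → 35 < 80
No further overflows.

Fallow, Harrow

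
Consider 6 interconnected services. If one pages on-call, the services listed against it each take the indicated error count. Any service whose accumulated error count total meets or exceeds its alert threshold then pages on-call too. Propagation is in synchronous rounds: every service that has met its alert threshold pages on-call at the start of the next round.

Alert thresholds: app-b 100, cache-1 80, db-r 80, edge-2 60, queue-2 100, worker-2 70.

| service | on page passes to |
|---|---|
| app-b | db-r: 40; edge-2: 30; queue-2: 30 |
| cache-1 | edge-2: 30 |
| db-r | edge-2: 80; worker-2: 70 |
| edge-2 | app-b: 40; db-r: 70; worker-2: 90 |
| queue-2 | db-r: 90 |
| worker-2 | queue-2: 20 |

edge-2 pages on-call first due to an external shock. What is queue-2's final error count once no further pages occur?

Round 1 — edge-2 pages on-call (initial).
  app-b: +40 → 40 < 100
  db-r: +70 → 70 < 80
  worker-2: +90 → 90 ≥ 70
Round 2 — worker-2 pages on-call.
  queue-2: +20 → 20 < 100
No further pages.

20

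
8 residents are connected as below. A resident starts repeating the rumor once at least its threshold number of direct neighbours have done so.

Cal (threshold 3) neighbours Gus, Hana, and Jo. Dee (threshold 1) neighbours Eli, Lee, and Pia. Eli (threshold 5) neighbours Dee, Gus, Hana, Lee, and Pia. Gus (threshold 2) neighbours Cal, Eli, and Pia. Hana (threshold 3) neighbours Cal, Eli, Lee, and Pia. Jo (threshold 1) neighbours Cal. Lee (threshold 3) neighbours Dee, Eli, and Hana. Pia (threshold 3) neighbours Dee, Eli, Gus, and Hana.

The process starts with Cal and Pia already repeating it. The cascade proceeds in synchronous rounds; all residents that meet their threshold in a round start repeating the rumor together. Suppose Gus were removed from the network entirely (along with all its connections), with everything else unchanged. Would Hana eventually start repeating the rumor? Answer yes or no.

With Gus removed:
Round 1 — Cal, Pia start repeating the rumor (initial).
Round 2 — checking thresholds:
  Dee: 1 of 3 neighbours ≥ 1, starts repeating the rumor.
  Eli: 1 of 4 neighbours < 5, not yet.
  Hana: 2 of 4 neighbours < 3, not yet.
  Jo: 1 of 1 neighbours ≥ 1, starts repeating the rumor.
Round 3 — no new spreads; cascade stops.

no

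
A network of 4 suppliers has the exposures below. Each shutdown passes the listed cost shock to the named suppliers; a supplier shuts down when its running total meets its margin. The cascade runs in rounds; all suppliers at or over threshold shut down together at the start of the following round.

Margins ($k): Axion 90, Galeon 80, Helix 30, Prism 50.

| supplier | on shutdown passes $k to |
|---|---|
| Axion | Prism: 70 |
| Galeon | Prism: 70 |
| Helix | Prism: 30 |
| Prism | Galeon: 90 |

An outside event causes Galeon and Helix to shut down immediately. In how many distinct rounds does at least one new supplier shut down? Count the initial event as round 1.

2

Round 1 — Galeon, Helix shut down (initial).
  Prism: +70+30 → 100 ≥ 50
Round 2 — Prism shuts down.
No further shutdowns.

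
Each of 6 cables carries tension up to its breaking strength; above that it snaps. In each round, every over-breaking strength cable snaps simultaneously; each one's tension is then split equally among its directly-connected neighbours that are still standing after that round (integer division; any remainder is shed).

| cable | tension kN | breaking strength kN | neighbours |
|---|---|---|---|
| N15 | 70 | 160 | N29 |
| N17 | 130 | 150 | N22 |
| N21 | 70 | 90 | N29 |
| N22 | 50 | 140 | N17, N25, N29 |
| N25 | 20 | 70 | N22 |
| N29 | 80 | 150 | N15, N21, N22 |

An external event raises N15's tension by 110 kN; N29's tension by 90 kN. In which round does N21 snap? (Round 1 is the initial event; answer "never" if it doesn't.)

2

Round 1 — N15 at 180 > 160; N29 at 170 > 150. N15, N29 snap.
  N15 sheds 180 kN: no online neighbours, lost.
  N29 sheds 170 kN to N21, N22: 85 each.
    N21: 70+85 = 155 > 90
    N22: 50+85 = 135 ≤ 140
Round 2 — N21 snaps.
  N21 sheds 155 kN: no online neighbours, lost.
No further breaks.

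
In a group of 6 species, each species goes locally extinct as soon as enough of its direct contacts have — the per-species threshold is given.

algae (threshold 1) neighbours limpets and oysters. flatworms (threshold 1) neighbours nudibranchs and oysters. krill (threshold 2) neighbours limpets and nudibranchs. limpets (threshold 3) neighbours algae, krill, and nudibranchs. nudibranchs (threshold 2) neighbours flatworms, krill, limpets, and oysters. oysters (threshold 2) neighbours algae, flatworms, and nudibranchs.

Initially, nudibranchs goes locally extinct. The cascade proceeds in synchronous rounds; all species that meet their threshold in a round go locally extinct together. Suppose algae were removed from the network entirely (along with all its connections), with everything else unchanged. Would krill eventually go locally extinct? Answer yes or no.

With algae removed:
Round 1 — nudibranchs goes locally extinct (initial).
Round 2 — checking thresholds:
  flatworms: 1 of 2 neighbours ≥ 1, goes locally extinct.
  krill: 1 of 2 neighbours < 2, not yet.
  limpets: 1 of 2 neighbours < 3, not yet.
  oysters: 1 of 2 neighbours < 2, not yet.
Round 3 — checking thresholds:
  krill: 1 of 2 neighbours < 2, not yet.
  limpets: 1 of 2 neighbours < 3, not yet.
  oysters: 2 of 2 neighbours ≥ 2, goes locally extinct.
Round 4 — no new extinctions; cascade stops.

no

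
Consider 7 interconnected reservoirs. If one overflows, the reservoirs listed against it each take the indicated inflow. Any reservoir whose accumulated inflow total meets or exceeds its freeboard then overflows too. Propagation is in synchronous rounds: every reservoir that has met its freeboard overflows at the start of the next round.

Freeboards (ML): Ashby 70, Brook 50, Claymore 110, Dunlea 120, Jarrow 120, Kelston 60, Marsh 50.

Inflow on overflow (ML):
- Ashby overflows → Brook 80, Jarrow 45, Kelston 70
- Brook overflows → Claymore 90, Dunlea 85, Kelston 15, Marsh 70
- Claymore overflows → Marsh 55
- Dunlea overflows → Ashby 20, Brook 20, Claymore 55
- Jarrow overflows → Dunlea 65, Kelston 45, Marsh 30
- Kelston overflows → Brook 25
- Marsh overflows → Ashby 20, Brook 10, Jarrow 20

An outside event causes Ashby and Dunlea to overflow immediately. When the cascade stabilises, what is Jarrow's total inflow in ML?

Round 1 — Ashby, Dunlea overflow (initial).
  Brook: +80+20 → 100 ≥ 50
  Claymore: +55 → 55 < 110
  Jarrow: +45 → 45 < 120
  Kelston: +70 → 70 ≥ 60
Round 2 — Brook, Kelston overflow.
  Claymore: +90 → 145 ≥ 110
  Marsh: +70 → 70 ≥ 50
Round 3 — Claymore, Marsh overflow.
  Jarrow: +20 → 65 < 120
No further overflows.

65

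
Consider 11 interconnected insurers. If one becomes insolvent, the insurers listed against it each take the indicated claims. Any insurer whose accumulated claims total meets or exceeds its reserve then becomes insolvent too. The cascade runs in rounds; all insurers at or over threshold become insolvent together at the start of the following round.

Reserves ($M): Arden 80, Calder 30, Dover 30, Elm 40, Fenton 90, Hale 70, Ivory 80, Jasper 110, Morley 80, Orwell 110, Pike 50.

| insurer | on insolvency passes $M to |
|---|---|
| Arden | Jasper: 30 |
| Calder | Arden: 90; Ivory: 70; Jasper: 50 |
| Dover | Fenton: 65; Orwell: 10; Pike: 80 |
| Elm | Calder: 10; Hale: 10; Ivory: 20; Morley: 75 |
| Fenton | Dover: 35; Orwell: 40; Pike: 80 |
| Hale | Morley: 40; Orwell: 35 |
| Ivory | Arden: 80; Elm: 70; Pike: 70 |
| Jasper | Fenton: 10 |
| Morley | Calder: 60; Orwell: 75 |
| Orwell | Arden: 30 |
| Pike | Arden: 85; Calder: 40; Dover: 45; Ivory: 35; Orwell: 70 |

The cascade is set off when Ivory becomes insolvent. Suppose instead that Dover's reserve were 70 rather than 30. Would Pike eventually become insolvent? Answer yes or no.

With Dover's reserve at 70:
Round 1 — Ivory becomes insolvent (initial).
  Arden: +80 → 80 ≥ 80
  Elm: +70 → 70 ≥ 40
  Pike: +70 → 70 ≥ 50
Round 2 — Arden, Elm, Pike become insolvent.
  Calder: +10+40 → 50 ≥ 30
  Dover: +45 → 45 < 70
  Hale: +10 → 10 < 70
  Jasper: +30 → 30 < 110
  Morley: +75 → 75 < 80
  Orwell: +70 → 70 < 110
Round 3 — Calder becomes insolvent.
  Jasper: +50 → 80 < 110
No further insolvencies.

yes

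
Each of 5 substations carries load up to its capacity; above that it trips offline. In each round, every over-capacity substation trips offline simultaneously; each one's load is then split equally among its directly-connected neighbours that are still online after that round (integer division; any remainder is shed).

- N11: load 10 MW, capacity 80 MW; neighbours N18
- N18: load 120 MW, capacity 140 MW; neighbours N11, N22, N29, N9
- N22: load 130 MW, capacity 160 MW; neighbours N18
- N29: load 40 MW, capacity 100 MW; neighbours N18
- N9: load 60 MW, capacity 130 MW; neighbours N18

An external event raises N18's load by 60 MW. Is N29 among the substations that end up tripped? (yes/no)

no

Round 1 — N18 at 180 > 140. N18 trips offline.
  N18 sheds 180 MW to N11, N22, N29, N9: 45 each.
    N11: 10+45 = 55 ≤ 80
    N22: 130+45 = 175 > 160
    N29: 40+45 = 85 ≤ 100
    N9: 60+45 = 105 ≤ 130
Round 2 — N22 trips offline.
  N22 sheds 175 MW: no online neighbours, lost.
No further trips.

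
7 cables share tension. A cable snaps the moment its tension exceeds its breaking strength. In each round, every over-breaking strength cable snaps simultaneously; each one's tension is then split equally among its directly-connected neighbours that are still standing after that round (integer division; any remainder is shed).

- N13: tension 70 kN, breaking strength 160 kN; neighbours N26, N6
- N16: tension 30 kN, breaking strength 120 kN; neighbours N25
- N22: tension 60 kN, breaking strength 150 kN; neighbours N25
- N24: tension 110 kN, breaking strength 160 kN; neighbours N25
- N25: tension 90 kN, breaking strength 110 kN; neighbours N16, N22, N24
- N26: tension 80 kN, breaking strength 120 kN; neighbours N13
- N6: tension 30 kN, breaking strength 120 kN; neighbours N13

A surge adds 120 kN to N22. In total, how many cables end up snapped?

Round 1 — N22 at 180 > 150. N22 snaps.
  N22 sheds 180 kN to N25: 180 each.
    N25: 90+180 = 270 > 110
Round 2 — N25 snaps.
  N25 sheds 270 kN to N16, N24: 135 each.
    N16: 30+135 = 165 > 120
    N24: 110+135 = 245 > 160
Round 3 — N16, N24 snap.
  N16 sheds 165 kN: no online neighbours, lost.
  N24 sheds 245 kN: no online neighbours, lost.
No further breaks.

4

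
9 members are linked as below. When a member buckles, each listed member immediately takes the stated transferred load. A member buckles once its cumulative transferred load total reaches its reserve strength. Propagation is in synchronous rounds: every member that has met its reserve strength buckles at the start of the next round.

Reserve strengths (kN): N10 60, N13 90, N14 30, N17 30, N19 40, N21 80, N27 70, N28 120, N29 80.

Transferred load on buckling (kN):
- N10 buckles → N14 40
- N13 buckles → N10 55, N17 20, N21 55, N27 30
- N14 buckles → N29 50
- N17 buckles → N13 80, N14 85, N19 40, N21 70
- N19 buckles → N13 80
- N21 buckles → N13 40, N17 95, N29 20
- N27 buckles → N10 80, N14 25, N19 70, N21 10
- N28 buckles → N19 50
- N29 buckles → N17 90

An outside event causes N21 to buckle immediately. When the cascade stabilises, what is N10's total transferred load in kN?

Round 1 — N21 buckles (initial).
  N13: +40 → 40 < 90
  N17: +95 → 95 ≥ 30
  N29: +20 → 20 < 80
Round 2 — N17 buckles.
  N13: +80 → 120 ≥ 90
  N14: +85 → 85 ≥ 30
  N19: +40 → 40 ≥ 40
Round 3 — N13, N14, N19 buckle.
  N10: +55 → 55 < 60
  N27: +30 → 30 < 70
  N29: +50 → 70 < 80
No further bucklings.

55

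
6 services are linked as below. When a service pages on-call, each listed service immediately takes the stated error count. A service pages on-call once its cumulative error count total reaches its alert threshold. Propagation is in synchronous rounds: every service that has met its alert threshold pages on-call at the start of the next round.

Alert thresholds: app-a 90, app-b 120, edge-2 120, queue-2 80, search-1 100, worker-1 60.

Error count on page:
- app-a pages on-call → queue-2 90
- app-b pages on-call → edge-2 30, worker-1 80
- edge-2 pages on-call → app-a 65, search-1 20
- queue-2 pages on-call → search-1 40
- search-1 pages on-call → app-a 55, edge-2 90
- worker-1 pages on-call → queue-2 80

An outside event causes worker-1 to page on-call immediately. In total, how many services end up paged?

2

Round 1 — worker-1 pages on-call (initial).
  queue-2: +80 → 80 ≥ 80
Round 2 — queue-2 pages on-call.
  search-1: +40 → 40 < 100
No further pages.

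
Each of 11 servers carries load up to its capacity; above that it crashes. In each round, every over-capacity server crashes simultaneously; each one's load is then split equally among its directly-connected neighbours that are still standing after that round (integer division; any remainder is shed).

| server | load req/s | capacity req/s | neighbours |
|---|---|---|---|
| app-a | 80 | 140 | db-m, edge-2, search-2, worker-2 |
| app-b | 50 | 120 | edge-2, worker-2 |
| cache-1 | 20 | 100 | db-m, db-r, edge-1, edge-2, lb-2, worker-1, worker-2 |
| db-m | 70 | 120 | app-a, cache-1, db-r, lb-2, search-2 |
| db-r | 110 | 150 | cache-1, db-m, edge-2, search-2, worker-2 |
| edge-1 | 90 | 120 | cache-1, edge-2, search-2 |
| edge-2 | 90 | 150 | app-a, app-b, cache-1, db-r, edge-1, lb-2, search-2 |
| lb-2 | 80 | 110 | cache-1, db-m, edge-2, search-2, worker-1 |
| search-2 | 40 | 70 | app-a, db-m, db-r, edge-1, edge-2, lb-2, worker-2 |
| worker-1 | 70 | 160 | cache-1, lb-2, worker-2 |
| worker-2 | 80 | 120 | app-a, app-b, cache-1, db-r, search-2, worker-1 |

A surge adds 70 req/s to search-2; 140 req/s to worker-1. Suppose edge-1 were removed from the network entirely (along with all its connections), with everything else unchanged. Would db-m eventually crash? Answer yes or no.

With edge-1 removed:
Round 1 — search-2 at 110 > 70; worker-1 at 210 > 160. search-2, worker-1 crash.
  search-2 sheds 110 req/s to app-a, db-m, db-r, edge-2, lb-2, worker-2: 18 each (2 lost).
    app-a: 80+18 = 98 ≤ 140
    db-m: 70+18 = 88 ≤ 120
    db-r: 110+18 = 128 ≤ 150
    edge-2: 90+18 = 108 ≤ 150
    lb-2: 80+18 = 98 ≤ 110
    worker-2: 80+18 = 98 ≤ 120
  worker-1 sheds 210 req/s to cache-1, lb-2, worker-2: 70 each.
    cache-1: 20+70 = 90 ≤ 100
    lb-2: 98+70 = 168 > 110
    worker-2: 98+70 = 168 > 120
Round 2 — lb-2, worker-2 crash.
  lb-2 sheds 168 req/s to cache-1, db-m, edge-2: 56 each.
    cache-1: 90+56 = 146 > 100
    db-m: 88+56 = 144 > 120
    edge-2: 108+56 = 164 > 150
  worker-2 sheds 168 req/s to app-a, app-b, cache-1, db-r: 42 each.
    app-a: 98+42 = 140 ≤ 140
    app-b: 50+42 = 92 ≤ 120
    cache-1: 146+42 = 188 > 100
    db-r: 128+42 = 170 > 150
Round 3 — cache-1, db-m, db-r, edge-2 crash.
  cache-1 sheds 188 req/s: no online neighbours, lost.
  db-m sheds 144 req/s to app-a: 144 each.
    app-a: 140+144 = 284 > 140
  db-r sheds 170 req/s: no online neighbours, lost.
  edge-2 sheds 164 req/s to app-a, app-b: 82 each.
    app-a: 284+82 = 366 > 140
    app-b: 92+82 = 174 > 120
Round 4 — app-a, app-b crash.
  app-a sheds 366 req/s: no online neighbours, lost.
  app-b sheds 174 req/s: no online neighbours, lost.
No further crashes.

yes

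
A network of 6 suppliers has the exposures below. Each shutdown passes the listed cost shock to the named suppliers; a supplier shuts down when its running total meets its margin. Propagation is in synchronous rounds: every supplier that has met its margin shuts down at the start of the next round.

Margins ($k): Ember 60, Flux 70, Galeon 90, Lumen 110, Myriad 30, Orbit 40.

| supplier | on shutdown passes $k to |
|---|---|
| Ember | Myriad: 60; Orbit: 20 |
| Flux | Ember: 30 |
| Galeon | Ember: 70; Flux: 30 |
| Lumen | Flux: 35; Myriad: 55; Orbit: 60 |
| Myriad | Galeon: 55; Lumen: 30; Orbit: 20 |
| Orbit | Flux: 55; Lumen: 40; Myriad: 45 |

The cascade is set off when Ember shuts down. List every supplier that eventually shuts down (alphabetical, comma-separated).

Round 1 — Ember shuts down (initial).
  Myriad: +60 → 60 ≥ 30
  Orbit: +20 → 20 < 40
Round 2 — Myriad shuts down.
  Galeon: +55 → 55 < 90
  Lumen: +30 → 30 < 110
  Orbit: +20 → 40 ≥ 40
Round 3 — Orbit shuts down.
  Flux: +55 → 55 < 70
  Lumen: +40 → 70 < 110
No further shutdowns.

Ember, Myriad, Orbit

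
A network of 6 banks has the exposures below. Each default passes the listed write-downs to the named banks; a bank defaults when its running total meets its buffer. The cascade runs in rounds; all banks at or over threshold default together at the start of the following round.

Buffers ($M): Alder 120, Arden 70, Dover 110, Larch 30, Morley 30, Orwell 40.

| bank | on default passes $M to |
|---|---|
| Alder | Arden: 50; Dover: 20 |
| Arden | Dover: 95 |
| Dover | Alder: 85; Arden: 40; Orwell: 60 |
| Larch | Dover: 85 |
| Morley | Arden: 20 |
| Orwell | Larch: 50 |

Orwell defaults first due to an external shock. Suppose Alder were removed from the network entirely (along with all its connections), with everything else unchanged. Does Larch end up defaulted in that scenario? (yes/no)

With Alder removed:
Round 1 — Orwell defaults (initial).
  Larch: +50 → 50 ≥ 30
Round 2 — Larch defaults.
  Dover: +85 → 85 < 110
No further defaults.

yes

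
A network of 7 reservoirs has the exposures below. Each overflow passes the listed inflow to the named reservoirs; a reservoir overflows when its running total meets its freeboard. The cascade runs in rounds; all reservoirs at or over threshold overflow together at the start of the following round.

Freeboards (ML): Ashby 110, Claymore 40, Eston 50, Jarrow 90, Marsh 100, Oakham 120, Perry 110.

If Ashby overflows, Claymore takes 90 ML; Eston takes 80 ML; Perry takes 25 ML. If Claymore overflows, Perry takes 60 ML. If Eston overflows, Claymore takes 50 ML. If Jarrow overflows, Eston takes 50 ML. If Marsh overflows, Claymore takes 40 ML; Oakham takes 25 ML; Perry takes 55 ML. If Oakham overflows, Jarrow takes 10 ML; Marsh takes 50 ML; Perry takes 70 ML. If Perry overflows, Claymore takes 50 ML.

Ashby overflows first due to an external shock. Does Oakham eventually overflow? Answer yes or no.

no

Round 1 — Ashby overflows (initial).
  Claymore: +90 → 90 ≥ 40
  Eston: +80 → 80 ≥ 50
  Perry: +25 → 25 < 110
Round 2 — Claymore, Eston overflow.
  Perry: +60 → 85 < 110
No further overflows.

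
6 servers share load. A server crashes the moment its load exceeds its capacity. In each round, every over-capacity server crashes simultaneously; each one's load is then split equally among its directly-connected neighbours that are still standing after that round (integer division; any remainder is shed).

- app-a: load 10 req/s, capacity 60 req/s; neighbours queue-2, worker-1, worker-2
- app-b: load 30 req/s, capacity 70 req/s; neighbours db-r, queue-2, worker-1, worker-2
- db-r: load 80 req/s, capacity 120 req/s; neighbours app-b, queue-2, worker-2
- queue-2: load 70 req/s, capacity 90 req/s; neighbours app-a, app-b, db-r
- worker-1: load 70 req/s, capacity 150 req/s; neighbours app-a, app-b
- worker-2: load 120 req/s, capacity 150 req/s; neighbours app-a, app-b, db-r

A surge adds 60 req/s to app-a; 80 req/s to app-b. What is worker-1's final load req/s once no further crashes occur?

120

Round 1 — app-a at 70 > 60; app-b at 110 > 70. app-a, app-b crash.
  app-a sheds 70 req/s to queue-2, worker-1, worker-2: 23 each (1 lost).
    queue-2: 70+23 = 93 > 90
    worker-1: 70+23 = 93 ≤ 150
    worker-2: 120+23 = 143 ≤ 150
  app-b sheds 110 req/s to db-r, queue-2, worker-1, worker-2: 27 each (2 lost).
    db-r: 80+27 = 107 ≤ 120
    queue-2: 93+27 = 120 > 90
    worker-1: 93+27 = 120 ≤ 150
    worker-2: 143+27 = 170 > 150
Round 2 — queue-2, worker-2 crash.
  queue-2 sheds 120 req/s to db-r: 120 each.
    db-r: 107+120 = 227 > 120
  worker-2 sheds 170 req/s to db-r: 170 each.
    db-r: 227+170 = 397 > 120
Round 3 — db-r crashes.
  db-r sheds 397 req/s: no online neighbours, lost.
No further crashes.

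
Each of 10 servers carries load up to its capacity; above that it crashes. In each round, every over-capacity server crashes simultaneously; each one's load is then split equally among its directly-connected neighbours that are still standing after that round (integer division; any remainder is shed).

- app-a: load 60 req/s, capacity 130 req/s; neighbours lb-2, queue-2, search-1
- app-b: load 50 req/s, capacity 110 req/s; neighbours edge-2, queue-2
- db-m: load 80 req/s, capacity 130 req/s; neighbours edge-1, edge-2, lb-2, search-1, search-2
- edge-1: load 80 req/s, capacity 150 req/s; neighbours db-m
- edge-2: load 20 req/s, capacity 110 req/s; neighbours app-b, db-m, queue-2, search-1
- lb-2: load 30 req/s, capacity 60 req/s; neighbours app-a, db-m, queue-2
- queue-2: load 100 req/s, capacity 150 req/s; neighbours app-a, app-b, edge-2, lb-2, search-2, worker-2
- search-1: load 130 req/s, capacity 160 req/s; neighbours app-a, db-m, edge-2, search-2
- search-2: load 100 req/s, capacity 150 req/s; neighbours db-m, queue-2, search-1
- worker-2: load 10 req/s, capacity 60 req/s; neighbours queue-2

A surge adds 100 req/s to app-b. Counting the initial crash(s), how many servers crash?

9

Round 1 — app-b at 150 > 110. app-b crashes.
  app-b sheds 150 req/s to edge-2, queue-2: 75 each.
    edge-2: 20+75 = 95 ≤ 110
    queue-2: 100+75 = 175 > 150
Round 2 — queue-2 crashes.
  queue-2 sheds 175 req/s to app-a, edge-2, lb-2, search-2, worker-2: 35 each.
    app-a: 60+35 = 95 ≤ 130
    edge-2: 95+35 = 130 > 110
    lb-2: 30+35 = 65 > 60
    search-2: 100+35 = 135 ≤ 150
    worker-2: 10+35 = 45 ≤ 60
Round 3 — edge-2, lb-2 crash.
  edge-2 sheds 130 req/s to db-m, search-1: 65 each.
    db-m: 80+65 = 145 > 130
    search-1: 130+65 = 195 > 160
  lb-2 sheds 65 req/s to app-a, db-m: 32 each (1 lost).
    app-a: 95+32 = 127 ≤ 130
    db-m: 145+32 = 177 > 130
Round 4 — db-m, search-1 crash.
  db-m sheds 177 req/s to edge-1, search-2: 88 each (1 lost).
    edge-1: 80+88 = 168 > 150
    search-2: 135+88 = 223 > 150
  search-1 sheds 195 req/s to app-a, search-2: 97 each (1 lost).
    app-a: 127+97 = 224 > 130
    search-2: 223+97 = 320 > 150
Round 5 — app-a, edge-1, search-2 crash.
  app-a sheds 224 req/s: no online neighbours, lost.
  edge-1 sheds 168 req/s: no online neighbours, lost.
  search-2 sheds 320 req/s: no online neighbours, lost.
No further crashes.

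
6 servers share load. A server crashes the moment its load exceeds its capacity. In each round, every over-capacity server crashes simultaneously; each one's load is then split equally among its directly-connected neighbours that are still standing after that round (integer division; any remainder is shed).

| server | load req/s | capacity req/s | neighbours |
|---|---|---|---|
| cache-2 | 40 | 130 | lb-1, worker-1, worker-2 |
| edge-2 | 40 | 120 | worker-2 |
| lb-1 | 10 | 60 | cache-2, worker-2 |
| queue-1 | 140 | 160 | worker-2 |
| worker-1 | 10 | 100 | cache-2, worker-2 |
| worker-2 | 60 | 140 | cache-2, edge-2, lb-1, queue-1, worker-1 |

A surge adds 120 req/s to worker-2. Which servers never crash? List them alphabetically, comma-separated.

cache-2, edge-2, lb-1, worker-1

Round 1 — worker-2 at 180 > 140. worker-2 crashes.
  worker-2 sheds 180 req/s to cache-2, edge-2, lb-1, queue-1, worker-1: 36 each.
    cache-2: 40+36 = 76 ≤ 130
    edge-2: 40+36 = 76 ≤ 120
    lb-1: 10+36 = 46 ≤ 60
    queue-1: 140+36 = 176 > 160
    worker-1: 10+36 = 46 ≤ 100
Round 2 — queue-1 crashes.
  queue-1 sheds 176 req/s: no online neighbours, lost.
No further crashes.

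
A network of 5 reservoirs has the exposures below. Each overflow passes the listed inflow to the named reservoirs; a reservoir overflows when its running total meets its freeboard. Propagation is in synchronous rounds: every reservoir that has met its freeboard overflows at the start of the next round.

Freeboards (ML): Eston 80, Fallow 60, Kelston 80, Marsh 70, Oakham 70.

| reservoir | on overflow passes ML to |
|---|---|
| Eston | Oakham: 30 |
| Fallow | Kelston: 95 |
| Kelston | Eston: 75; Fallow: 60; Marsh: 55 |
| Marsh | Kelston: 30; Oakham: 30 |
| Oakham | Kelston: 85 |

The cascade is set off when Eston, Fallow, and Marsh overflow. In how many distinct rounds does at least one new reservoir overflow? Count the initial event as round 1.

Round 1 — Eston, Fallow, Marsh overflow (initial).
  Kelston: +95+30 → 125 ≥ 80
  Oakham: +30+30 → 60 < 70
Round 2 — Kelston overflows.
No further overflows.

2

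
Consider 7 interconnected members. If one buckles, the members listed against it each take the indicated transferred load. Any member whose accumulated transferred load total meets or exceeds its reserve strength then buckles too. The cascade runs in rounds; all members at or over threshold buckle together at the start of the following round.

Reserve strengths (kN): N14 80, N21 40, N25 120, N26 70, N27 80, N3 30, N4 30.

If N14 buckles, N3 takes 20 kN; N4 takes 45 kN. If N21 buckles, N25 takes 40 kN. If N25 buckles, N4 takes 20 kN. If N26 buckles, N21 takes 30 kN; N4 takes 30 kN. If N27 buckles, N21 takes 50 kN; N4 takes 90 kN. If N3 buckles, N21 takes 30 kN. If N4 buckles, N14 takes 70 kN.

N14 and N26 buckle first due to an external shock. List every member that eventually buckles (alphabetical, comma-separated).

N14, N26, N4

Round 1 — N14, N26 buckle (initial).
  N21: +30 → 30 < 40
  N3: +20 → 20 < 30
  N4: +45+30 → 75 ≥ 30
Round 2 — N4 buckles.
No further bucklings.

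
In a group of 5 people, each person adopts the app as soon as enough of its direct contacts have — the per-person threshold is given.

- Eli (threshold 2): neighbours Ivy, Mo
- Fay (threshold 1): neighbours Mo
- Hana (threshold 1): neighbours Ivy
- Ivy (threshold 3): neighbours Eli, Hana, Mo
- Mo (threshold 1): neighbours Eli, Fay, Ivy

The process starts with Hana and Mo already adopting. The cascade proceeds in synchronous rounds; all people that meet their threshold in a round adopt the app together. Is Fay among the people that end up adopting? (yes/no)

yes

Round 1 — Hana, Mo adopt the app (initial).
Round 2 — checking thresholds:
  Eli: 1 of 2 neighbours < 2, holds.
  Fay: 1 of 1 neighbours ≥ 1, adopts the app.
  Ivy: 2 of 3 neighbours < 3, holds.
Round 3 — no new adoptions; cascade stops.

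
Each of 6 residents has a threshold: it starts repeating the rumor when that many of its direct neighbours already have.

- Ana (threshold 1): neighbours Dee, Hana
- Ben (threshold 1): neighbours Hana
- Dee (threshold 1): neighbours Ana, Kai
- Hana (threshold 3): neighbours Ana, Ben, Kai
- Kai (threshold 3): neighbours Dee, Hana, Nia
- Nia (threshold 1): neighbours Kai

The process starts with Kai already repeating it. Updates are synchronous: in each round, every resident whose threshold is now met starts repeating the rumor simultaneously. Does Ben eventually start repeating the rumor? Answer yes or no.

Round 1 — Kai starts repeating the rumor (initial).
Round 2 — checking thresholds:
  Dee: 1 of 2 neighbours ≥ 1, starts repeating the rumor.
  Hana: 1 of 3 neighbours < 3, below threshold.
  Nia: 1 of 1 neighbours ≥ 1, starts repeating the rumor.
Round 3 — checking thresholds:
  Ana: 1 of 2 neighbours ≥ 1, starts repeating the rumor.
  Hana: 1 of 3 neighbours < 3, below threshold.
Round 4 — no new spreads; cascade stops.

no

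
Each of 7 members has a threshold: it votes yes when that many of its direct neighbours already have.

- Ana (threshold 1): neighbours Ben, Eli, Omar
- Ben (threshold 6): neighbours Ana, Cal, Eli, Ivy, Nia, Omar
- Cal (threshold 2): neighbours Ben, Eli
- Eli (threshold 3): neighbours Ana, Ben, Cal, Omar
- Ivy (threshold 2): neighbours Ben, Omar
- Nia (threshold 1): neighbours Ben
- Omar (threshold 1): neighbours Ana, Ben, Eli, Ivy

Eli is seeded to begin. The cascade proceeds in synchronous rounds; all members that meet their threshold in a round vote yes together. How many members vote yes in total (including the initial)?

3

Round 1 — Eli votes yes (initial).
Round 2 — checking thresholds:
  Ana: 1 of 3 neighbours ≥ 1, votes yes.
  Ben: 1 of 6 neighbours < 6, below threshold.
  Cal: 1 of 2 neighbours < 2, below threshold.
  Omar: 1 of 4 neighbours ≥ 1, votes yes.
Round 3 — no new yes votes; cascade stops.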